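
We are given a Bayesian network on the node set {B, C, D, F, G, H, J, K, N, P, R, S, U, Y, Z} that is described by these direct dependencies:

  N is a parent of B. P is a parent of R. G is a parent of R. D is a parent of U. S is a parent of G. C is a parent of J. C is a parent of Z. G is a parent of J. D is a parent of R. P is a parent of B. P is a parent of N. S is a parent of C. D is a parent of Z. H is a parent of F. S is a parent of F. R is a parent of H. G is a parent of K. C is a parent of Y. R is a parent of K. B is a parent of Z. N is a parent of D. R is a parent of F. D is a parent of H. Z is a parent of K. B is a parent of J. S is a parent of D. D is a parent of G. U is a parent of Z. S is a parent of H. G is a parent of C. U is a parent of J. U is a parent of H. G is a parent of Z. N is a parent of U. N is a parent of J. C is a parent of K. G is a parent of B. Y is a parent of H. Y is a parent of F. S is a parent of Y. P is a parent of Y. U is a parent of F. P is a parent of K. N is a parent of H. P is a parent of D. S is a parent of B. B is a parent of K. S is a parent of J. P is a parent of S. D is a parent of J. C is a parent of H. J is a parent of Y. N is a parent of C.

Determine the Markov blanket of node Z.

A node's Markov blanket = Pa ∪ Ch ∪ (parents of Ch other than the node itself).
Z's parents: B, C, D, G, U.
Z has child K.
Parents of each child, excluding Z:
  parents(K) \ {Z} = {B, C, G, P, R}.
Taking the union gives {B, C, D, G, K, P, R, U}.

{B, C, D, G, K, P, R, U}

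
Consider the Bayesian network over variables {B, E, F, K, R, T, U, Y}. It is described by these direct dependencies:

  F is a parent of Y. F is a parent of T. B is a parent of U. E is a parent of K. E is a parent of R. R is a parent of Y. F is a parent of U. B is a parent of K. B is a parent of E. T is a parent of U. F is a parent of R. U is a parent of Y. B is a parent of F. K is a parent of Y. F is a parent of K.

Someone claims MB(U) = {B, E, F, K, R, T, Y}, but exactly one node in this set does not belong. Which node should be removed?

Pa(U) = {B, F, T}.
Children of U: Y.
For each child, the remaining parents (spouses of U):
  Y: F, K, R
MB(U) = {B, F, K, R, T, Y}.
E is neither a parent, child, nor co-parent of U, so it does not belong.

E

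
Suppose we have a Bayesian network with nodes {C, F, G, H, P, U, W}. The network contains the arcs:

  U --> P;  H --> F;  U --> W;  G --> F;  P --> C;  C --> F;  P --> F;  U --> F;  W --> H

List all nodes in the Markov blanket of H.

By definition, MB(H) is built from H's parents, H's children, and the co-parents of H.
H's parents: W.
Children of H: F.
Parents of each child, excluding H:
  F also has parents C, G, P, U.
Taking the union gives {C, F, G, P, U, W}.

{C, F, G, P, U, W}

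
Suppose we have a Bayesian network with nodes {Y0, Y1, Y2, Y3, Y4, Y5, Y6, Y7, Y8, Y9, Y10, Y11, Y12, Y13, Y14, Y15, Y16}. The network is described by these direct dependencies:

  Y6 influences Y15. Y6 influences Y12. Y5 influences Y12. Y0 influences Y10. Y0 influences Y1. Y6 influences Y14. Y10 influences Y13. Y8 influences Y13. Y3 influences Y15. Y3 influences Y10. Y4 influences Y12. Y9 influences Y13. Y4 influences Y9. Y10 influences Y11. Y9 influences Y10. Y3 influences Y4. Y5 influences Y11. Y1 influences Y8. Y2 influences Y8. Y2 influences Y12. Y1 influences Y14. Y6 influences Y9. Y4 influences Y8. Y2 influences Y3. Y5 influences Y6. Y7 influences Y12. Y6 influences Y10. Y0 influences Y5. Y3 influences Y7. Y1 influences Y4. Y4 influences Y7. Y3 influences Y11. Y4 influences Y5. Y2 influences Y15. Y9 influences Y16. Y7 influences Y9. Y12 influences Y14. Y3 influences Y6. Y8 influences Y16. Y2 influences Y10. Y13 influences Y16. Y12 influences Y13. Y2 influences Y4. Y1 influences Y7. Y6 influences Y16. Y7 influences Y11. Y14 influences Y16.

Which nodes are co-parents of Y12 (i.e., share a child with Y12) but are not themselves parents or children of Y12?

{Y1, Y8, Y9, Y10}

Children of Y12: Y13, Y14.
  Y13: Y8, Y9, Y10
  Y14: Y1, Y6
Excluding nodes already adjacent to Y12 (Y2, Y4, Y5, Y6, Y7, Y13, Y14), the co-parent-only contribution is {Y1, Y8, Y9, Y10}.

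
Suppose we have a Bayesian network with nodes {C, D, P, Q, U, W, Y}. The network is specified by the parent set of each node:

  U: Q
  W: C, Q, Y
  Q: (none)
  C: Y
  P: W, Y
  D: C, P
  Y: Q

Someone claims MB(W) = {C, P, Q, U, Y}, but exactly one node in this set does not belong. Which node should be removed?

A node's Markov blanket = Pa ∪ Ch ∪ (parents of Ch other than the node itself).
W's parents: C, Q, Y.
Children of W: P.
Other parents of W's children:
  P: Y
MB(W) = {C, P, Q, Y}.
U is neither a parent, child, nor co-parent of W, so it does not belong.

U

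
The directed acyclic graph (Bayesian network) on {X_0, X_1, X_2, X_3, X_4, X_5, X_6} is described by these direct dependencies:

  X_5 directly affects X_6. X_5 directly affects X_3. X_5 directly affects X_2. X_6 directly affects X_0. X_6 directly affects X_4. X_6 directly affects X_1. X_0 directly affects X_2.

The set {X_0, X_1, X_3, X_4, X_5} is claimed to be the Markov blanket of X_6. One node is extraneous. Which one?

Pa(X_6) = {X_5}.
X_6 has children X_0, X_1, X_4.
For each child, the remaining parents (spouses of X_6):
  X_0: no additional parents.
  X_4 has no other parent.
  X_1 has no other parent.
MB(X_6) = {X_0, X_1, X_4, X_5}.
X_3 is neither a parent, child, nor co-parent of X_6, so it does not belong.

X_3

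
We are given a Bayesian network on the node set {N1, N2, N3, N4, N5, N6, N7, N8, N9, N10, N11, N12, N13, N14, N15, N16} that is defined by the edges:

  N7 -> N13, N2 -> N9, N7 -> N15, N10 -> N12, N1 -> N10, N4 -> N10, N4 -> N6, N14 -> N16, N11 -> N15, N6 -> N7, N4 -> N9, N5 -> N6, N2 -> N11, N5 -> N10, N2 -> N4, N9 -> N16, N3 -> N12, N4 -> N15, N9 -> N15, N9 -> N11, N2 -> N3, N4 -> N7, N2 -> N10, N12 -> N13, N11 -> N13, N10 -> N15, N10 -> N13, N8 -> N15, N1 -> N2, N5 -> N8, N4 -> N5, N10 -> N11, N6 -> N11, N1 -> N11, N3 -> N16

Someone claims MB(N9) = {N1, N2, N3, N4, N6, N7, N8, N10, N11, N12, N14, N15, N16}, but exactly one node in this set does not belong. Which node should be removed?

N12

N9's parents: N2, N4.
N9's children: N11, N15, N16.
Other parents of N9's children:
  N11's other parents are N1, N2, N6, N10.
  N15's other parents are N4, N7, N8, N10, N11.
  N16's other parents are N3, N14.
MB(N9) = {N1, N2, N3, N4, N6, N7, N8, N10, N11, N14, N15, N16}.
N12 is neither a parent, child, nor co-parent of N9, so it does not belong.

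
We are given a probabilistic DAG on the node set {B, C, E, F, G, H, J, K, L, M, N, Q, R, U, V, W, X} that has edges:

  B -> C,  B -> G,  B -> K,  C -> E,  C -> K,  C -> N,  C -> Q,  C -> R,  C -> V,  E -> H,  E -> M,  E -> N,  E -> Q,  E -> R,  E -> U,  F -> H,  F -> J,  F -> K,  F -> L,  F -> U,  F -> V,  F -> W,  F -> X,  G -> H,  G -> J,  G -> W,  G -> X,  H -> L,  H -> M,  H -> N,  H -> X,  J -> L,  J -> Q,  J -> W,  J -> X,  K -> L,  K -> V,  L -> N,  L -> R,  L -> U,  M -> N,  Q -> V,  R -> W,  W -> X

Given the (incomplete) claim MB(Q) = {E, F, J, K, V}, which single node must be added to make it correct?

By definition, MB(Q) is built from Q's parents, Q's children, and the co-parents of Q.
Q has parents C, E, J.
Q has child V.
Other parents of Q's children:
  parents(V) \ {Q} = {C, F, K}.
MB(Q) = {C, E, F, J, K, V}.
Comparing with the claimed set, C is missing.

C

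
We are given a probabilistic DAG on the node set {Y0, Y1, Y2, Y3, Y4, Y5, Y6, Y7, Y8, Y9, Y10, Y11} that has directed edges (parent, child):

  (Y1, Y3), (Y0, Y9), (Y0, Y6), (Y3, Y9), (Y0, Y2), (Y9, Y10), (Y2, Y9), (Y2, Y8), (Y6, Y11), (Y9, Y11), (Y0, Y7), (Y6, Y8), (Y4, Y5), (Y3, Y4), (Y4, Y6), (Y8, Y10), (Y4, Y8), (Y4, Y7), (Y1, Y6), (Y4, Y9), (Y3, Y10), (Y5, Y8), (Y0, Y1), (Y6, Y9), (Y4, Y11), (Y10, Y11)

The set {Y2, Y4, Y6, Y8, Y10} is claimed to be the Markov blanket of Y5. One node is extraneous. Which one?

Y10

Y5's parents: Y4.
Ch(Y5) = {Y8}.
Other parents of Y5's children:
  Y8's other parents are Y2, Y4, Y6.
MB(Y5) = {Y2, Y4, Y6, Y8}.
Y10 is neither a parent, child, nor co-parent of Y5, so it does not belong.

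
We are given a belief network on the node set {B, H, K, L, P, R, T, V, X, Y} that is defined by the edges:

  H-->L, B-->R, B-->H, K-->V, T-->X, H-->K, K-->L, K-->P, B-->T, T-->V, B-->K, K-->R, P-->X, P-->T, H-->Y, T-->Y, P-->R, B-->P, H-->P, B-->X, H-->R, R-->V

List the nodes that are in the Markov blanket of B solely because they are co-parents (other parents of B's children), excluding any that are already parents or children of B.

Children of B: H, K, P, R, T, X.
  H has no other parent.
  parents(K) \ {B} = {H}.
  P's other parents are H, K.
  parents(R) \ {B} = {H, K, P}.
  parents(T) \ {B} = {P}.
  X's other parents are P, T.
Excluding nodes already adjacent to B (H, K, P, R, T, X), the co-parent-only contribution is {}.

{}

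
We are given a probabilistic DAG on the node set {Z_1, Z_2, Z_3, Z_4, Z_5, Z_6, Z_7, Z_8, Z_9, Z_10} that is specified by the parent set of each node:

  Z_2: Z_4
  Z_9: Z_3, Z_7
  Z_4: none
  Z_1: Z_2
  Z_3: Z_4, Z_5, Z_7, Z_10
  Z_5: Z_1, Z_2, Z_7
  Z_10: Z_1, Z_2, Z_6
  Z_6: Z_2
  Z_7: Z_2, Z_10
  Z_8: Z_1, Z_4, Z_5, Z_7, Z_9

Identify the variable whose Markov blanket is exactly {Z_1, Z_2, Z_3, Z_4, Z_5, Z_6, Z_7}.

Z_10

The target node must have every member of {Z_1, Z_2, Z_3, Z_4, Z_5, Z_6, Z_7} as a parent, child, or co-parent, and no others.
Parents of Z_10: Z_1, Z_2, Z_6; children: Z_3, Z_7; co-parents: Z_2, Z_4, Z_5, Z_7.
These exactly cover the given set, so the node is Z_10.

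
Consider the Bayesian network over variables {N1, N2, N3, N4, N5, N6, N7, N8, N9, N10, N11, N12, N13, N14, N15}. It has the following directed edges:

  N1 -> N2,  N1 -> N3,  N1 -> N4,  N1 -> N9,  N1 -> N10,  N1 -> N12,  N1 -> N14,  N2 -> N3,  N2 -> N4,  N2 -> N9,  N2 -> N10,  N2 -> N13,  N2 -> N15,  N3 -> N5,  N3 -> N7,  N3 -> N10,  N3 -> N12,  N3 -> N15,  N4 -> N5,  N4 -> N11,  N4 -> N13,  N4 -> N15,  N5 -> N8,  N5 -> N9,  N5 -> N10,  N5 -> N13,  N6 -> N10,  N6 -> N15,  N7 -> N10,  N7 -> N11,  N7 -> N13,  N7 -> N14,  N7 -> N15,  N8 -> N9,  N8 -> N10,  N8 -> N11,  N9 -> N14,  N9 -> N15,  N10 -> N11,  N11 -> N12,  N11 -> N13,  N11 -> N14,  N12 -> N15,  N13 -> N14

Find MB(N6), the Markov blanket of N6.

{N1, N2, N3, N4, N5, N7, N8, N9, N10, N12, N15}

Pa(N6) = {}.
Ch(N6) = {N10, N15}.
Parents of each child, excluding N6:
  N10: N1, N2, N3, N5, N7, N8
  N15: N2, N3, N4, N7, N9, N12
MB(N6) = {N1, N2, N3, N4, N5, N7, N8, N9, N10, N12, N15}.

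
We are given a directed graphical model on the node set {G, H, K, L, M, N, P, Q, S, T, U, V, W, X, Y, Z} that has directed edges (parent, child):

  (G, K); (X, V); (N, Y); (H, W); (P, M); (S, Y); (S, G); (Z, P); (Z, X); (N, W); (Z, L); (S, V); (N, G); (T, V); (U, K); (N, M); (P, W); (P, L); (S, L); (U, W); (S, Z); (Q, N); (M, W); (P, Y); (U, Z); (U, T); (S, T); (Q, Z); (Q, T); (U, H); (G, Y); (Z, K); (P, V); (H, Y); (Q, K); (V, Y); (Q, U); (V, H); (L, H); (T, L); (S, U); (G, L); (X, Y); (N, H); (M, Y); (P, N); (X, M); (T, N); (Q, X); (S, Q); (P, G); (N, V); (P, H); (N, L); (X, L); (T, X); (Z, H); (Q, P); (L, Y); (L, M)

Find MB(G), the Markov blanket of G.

Children of G: K, L, Y.
Parents of G: N, P, S.
For each child, the remaining parents (spouses of G):
  L: N, P, S, T, X, Z
  K: Q, U, Z
  Y: H, L, M, N, P, S, V, X
So the Markov blanket of G is {H, K, L, M, N, P, Q, S, T, U, V, X, Y, Z}.

{H, K, L, M, N, P, Q, S, T, U, V, X, Y, Z}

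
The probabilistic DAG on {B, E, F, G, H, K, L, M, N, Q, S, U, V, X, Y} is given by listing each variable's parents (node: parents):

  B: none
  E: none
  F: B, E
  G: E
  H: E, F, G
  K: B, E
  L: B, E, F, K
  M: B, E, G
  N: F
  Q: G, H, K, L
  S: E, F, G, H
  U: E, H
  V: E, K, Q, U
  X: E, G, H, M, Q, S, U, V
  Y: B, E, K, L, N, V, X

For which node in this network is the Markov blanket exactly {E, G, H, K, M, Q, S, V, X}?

The target node must have every member of {E, G, H, K, M, Q, S, V, X} as a parent, child, or co-parent, and no others.
Parents of U: E, H; children: V, X; co-parents: E, G, H, K, M, Q, S, V.
These exactly cover the given set, so the node is U.

U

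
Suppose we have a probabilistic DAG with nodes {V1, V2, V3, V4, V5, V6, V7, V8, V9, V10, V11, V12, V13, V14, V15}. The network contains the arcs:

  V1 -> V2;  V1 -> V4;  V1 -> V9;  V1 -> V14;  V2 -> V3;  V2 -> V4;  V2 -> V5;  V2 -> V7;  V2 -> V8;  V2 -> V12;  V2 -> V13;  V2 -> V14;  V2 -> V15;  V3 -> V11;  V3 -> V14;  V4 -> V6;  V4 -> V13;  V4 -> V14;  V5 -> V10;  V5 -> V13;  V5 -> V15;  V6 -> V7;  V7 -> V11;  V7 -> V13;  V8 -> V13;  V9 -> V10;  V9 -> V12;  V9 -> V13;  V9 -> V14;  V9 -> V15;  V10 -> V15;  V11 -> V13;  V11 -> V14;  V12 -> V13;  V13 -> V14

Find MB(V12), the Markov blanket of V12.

{V2, V4, V5, V7, V8, V9, V11, V13}

Parents of V12: V2, V9.
V12 has child V13.
Parents of each child, excluding V12:
  parents(V13) \ {V12} = {V2, V4, V5, V7, V8, V9, V11}.
So the Markov blanket of V12 is {V2, V4, V5, V7, V8, V9, V11, V13}.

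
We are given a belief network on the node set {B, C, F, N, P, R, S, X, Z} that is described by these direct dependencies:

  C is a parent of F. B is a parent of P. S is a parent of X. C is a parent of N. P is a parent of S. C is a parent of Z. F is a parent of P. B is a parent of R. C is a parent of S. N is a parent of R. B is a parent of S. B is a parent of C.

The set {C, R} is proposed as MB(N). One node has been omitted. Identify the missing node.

B

A node's Markov blanket = Pa ∪ Ch ∪ (parents of Ch other than the node itself).
N has parent C.
Children of N: R.
Other parents of N's children:
  R also has parent B.
MB(N) = {B, C, R}.
Comparing with the claimed set, B is missing.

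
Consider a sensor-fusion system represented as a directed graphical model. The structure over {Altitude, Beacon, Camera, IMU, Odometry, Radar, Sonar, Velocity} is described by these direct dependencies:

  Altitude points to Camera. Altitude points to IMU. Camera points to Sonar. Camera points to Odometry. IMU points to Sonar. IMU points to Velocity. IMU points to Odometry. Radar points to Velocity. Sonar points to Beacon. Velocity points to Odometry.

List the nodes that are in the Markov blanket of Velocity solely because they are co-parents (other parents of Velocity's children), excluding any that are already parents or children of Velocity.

{Camera}

Children of Velocity: Odometry.
  Odometry's other parents are Camera, IMU.
Excluding nodes already adjacent to Velocity (IMU, Odometry, Radar), the co-parent-only contribution is {Camera}.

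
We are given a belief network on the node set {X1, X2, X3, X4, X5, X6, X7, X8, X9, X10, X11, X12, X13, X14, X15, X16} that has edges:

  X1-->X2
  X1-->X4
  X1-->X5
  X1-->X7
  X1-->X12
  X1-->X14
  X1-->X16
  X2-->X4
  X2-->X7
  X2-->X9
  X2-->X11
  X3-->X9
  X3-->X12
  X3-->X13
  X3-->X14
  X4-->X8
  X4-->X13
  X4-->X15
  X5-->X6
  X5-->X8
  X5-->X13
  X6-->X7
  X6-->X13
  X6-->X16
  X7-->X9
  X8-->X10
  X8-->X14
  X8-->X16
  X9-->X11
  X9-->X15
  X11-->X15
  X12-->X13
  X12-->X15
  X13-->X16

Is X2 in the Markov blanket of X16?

No

Recall MB(v) = parents ∪ children ∪ spouses, where spouses are the other parents of v's children.
X16 has parents X1, X6, X8, X13.
Children of X16: none.
X16 has no children, so there are no co-parents.
MB(X16) = {X1, X6, X8, X13}; X2 is not in this set.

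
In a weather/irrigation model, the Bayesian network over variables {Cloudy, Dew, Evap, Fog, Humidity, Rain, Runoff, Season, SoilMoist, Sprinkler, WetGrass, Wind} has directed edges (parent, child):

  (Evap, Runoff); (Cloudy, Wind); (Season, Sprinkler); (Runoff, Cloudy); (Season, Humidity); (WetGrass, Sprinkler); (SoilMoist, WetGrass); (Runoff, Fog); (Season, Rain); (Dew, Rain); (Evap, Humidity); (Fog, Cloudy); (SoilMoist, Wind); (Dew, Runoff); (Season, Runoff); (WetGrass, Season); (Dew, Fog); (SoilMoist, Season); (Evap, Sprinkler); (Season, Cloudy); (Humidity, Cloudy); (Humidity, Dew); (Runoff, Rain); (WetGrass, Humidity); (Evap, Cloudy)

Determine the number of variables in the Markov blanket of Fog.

6

Parents of Fog: Dew, Runoff.
Fog has child Cloudy.
Parents of each child, excluding Fog:
  parents(Cloudy) \ {Fog} = {Evap, Humidity, Runoff, Season}.
MB(Fog) = {Cloudy, Dew, Evap, Humidity, Runoff, Season}, which has 6 nodes.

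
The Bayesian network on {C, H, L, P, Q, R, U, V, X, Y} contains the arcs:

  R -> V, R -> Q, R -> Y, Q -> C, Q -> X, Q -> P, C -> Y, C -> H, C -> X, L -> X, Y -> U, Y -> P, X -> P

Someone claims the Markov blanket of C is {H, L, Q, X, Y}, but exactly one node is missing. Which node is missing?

A node's Markov blanket = Pa ∪ Ch ∪ (parents of Ch other than the node itself).
C's parents: Q.
C has children H, X, Y.
Parents of each child, excluding C:
  Y: R
  H: —
  X: L, Q
MB(C) = {H, L, Q, R, X, Y}.
Comparing with the claimed set, R is missing.

R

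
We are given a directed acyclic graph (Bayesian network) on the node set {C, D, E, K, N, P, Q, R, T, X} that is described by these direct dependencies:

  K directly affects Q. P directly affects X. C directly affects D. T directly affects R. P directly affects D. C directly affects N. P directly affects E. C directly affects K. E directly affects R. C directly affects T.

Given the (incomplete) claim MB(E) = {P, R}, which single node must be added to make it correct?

T

Recall MB(v) = parents ∪ children ∪ spouses, where spouses are the other parents of v's children.
Ch(E) = {R}.
E's parents: P.
Other parents of E's children:
  R: T
MB(E) = {P, R, T}.
Comparing with the claimed set, T is missing.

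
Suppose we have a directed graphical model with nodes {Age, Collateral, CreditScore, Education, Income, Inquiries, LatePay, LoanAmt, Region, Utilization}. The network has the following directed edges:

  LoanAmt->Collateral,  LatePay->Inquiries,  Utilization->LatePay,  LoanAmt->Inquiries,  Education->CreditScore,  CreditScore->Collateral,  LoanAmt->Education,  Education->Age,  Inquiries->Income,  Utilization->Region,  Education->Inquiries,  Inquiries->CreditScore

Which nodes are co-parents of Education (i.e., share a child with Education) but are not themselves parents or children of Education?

{LatePay}

Children of Education: Age, CreditScore, Inquiries.
  Inquiries: LatePay, LoanAmt
  CreditScore: Inquiries
  Age: —
Excluding nodes already adjacent to Education (Age, CreditScore, Inquiries, LoanAmt), the co-parent-only contribution is {LatePay}.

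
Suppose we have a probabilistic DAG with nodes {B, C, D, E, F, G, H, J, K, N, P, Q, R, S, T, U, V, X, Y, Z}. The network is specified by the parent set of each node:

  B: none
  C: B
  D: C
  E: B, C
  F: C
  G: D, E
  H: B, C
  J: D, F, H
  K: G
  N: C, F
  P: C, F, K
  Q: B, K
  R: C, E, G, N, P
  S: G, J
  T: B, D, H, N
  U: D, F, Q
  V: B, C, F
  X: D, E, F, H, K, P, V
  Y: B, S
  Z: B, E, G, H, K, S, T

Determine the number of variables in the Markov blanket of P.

Recall MB(v) = parents ∪ children ∪ spouses, where spouses are the other parents of v's children.
P has parents C, F, K.
P's children: R, X.
Co-parents of P (other parents of its children):
  R also has parents C, E, G, N.
  X's other parents are D, E, F, H, K, V.
MB(P) = {C, D, E, F, G, H, K, N, R, V, X}, which has 11 nodes.

11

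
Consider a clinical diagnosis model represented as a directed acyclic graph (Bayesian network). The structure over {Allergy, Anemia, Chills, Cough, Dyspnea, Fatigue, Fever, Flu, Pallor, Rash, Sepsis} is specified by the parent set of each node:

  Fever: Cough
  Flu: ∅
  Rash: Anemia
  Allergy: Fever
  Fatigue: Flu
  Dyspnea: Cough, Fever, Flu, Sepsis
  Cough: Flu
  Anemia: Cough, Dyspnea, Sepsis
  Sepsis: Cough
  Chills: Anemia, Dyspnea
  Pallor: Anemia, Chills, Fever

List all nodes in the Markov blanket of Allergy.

The Markov blanket of a node is its parents, its children, and the other parents of its children.
Allergy's parents: Fever.
Allergy has no children.
With no children, Allergy has no spouses; the co-parent set is empty.
MB(Allergy) = {Fever}.

{Fever}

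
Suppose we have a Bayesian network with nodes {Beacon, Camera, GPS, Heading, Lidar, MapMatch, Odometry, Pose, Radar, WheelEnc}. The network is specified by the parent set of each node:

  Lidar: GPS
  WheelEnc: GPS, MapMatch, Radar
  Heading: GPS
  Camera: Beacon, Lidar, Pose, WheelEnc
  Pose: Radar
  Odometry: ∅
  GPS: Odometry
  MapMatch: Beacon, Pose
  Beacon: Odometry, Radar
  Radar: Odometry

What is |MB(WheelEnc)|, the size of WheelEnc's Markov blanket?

WheelEnc's parents: GPS, MapMatch, Radar.
Ch(WheelEnc) = {Camera}.
Other parents of WheelEnc's children:
  parents(Camera) \ {WheelEnc} = {Beacon, Lidar, Pose}.
MB(WheelEnc) = {Beacon, Camera, GPS, Lidar, MapMatch, Pose, Radar}, which has 7 nodes.

7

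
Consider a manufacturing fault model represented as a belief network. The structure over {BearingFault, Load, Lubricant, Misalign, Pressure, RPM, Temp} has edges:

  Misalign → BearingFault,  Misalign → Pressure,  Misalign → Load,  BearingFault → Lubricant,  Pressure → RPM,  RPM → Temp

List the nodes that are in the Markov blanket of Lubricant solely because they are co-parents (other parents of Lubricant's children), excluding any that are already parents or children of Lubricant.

{}

Lubricant has no children, so it has no co-parents. The set is empty.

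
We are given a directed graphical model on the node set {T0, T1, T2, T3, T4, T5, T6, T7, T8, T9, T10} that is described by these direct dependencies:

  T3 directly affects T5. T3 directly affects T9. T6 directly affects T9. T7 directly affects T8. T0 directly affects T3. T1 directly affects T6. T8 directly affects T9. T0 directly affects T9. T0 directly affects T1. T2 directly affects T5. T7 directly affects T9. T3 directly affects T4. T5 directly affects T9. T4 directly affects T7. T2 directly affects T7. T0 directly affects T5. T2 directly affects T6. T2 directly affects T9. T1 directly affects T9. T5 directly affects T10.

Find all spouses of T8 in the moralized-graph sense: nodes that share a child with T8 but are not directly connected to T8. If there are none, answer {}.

{T0, T1, T2, T3, T5, T6}

Children of T8: T9.
  T9 also has parents T0, T1, T2, T3, T5, T6, T7.
Excluding nodes already adjacent to T8 (T7, T9), the co-parent-only contribution is {T0, T1, T2, T3, T5, T6}.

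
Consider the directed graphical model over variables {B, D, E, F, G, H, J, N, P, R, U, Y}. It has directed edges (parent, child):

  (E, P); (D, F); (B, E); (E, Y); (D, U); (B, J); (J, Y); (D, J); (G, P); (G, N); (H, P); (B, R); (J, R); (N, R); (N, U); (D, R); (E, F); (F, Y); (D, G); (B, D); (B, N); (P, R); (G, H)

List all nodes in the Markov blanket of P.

Recall MB(v) = parents ∪ children ∪ spouses, where spouses are the other parents of v's children.
P's parents: E, G, H.
Ch(P) = {R}.
Parents of each child, excluding P:
  R also has parents B, D, J, N.
Taking the union gives {B, D, E, G, H, J, N, R}.

{B, D, E, G, H, J, N, R}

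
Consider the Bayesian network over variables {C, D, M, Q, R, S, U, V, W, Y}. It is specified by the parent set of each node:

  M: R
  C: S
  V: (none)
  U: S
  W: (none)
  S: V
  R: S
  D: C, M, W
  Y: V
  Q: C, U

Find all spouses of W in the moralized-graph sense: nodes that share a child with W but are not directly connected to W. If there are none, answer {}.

{C, M}

Children of W: D.
  D also has parents C, M.
Excluding nodes already adjacent to W (D), the co-parent-only contribution is {C, M}.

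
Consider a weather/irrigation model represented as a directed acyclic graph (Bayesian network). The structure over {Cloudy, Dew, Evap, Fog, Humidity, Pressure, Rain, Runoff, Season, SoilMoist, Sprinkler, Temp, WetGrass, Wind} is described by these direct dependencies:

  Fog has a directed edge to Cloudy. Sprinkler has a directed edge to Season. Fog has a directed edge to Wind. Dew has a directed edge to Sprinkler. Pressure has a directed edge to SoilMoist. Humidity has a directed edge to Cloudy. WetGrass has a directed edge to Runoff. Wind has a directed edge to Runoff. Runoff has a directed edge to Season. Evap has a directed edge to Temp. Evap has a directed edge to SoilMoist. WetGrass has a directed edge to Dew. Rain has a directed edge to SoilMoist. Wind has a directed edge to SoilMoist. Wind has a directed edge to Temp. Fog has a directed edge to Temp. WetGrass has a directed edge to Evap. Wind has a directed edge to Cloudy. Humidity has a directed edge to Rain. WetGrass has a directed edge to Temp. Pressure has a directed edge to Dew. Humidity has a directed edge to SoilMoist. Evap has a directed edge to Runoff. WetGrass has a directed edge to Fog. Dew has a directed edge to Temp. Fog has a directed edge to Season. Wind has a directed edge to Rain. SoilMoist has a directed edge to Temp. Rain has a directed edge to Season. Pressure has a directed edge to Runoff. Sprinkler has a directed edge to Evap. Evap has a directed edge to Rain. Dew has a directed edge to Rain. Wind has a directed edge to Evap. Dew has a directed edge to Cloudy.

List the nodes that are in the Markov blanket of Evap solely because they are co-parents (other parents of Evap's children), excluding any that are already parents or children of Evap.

{Dew, Fog, Humidity, Pressure}

Children of Evap: Rain, Runoff, SoilMoist, Temp.
  Rain: Dew, Humidity, Wind
  Runoff: Pressure, WetGrass, Wind
  SoilMoist: Humidity, Pressure, Rain, Wind
  Temp: Dew, Fog, SoilMoist, WetGrass, Wind
Excluding nodes already adjacent to Evap (Rain, Runoff, SoilMoist, Sprinkler, Temp, WetGrass, Wind), the co-parent-only contribution is {Dew, Fog, Humidity, Pressure}.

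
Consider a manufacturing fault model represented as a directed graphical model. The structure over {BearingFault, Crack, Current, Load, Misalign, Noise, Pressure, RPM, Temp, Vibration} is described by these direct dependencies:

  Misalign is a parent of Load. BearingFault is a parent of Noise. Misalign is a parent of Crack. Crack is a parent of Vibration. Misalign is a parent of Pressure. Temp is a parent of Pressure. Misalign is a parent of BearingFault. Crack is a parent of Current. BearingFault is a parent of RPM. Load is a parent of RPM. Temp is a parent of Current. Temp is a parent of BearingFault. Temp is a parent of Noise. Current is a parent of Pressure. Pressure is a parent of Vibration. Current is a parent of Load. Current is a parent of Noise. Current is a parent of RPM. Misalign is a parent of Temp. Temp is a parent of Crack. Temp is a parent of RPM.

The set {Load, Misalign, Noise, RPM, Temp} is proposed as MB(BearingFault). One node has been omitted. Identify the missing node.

BearingFault's parents: Misalign, Temp.
BearingFault's children: Noise, RPM.
Parents of each child, excluding BearingFault:
  parents(Noise) \ {BearingFault} = {Current, Temp}.
  parents(RPM) \ {BearingFault} = {Current, Load, Temp}.
MB(BearingFault) = {Current, Load, Misalign, Noise, RPM, Temp}.
Comparing with the claimed set, Current is missing.

Current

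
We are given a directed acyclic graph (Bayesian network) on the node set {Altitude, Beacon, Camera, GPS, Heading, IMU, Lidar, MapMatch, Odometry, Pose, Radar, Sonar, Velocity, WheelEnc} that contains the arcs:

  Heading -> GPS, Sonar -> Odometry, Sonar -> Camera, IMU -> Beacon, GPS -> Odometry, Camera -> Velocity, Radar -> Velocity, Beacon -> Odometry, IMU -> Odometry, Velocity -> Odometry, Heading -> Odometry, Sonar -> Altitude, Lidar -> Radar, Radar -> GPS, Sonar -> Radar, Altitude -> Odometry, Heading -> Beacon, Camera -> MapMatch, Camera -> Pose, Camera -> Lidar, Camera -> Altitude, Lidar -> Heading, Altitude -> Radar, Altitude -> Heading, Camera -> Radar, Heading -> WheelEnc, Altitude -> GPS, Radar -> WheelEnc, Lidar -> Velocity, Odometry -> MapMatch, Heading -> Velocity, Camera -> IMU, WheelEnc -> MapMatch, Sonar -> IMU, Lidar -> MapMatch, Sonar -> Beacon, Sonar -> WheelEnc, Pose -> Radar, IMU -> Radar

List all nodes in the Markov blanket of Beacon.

Recall MB(v) = parents ∪ children ∪ spouses, where spouses are the other parents of v's children.
Beacon's parents: Heading, IMU, Sonar.
Beacon has child Odometry.
Parents of each child, excluding Beacon:
  Odometry also has parents Altitude, GPS, Heading, IMU, Sonar, Velocity.
So the Markov blanket of Beacon is {Altitude, GPS, Heading, IMU, Odometry, Sonar, Velocity}.

{Altitude, GPS, Heading, IMU, Odometry, Sonar, Velocity}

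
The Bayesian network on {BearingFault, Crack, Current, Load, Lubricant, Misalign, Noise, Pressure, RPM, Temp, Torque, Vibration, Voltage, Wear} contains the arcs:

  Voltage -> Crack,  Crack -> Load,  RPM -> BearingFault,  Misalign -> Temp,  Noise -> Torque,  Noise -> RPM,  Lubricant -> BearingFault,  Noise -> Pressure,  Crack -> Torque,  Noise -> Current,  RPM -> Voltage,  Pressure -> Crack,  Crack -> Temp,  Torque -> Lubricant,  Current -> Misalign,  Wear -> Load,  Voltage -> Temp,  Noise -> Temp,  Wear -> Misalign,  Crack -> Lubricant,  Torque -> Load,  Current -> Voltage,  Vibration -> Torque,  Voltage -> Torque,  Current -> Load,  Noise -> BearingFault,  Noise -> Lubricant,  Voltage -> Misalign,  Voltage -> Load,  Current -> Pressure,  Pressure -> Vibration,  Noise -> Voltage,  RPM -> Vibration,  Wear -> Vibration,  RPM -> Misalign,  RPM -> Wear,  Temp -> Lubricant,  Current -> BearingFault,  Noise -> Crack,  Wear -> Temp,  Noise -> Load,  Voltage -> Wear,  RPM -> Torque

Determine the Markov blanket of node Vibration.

{Crack, Noise, Pressure, RPM, Torque, Voltage, Wear}

The Markov blanket of a node is its parents, its children, and the other parents of its children.
Parents of Vibration: Pressure, RPM, Wear.
Vibration has child Torque.
For each child, the remaining parents (spouses of Vibration):
  Torque's other parents are Crack, Noise, RPM, Voltage.
Taking the union gives {Crack, Noise, Pressure, RPM, Torque, Voltage, Wear}.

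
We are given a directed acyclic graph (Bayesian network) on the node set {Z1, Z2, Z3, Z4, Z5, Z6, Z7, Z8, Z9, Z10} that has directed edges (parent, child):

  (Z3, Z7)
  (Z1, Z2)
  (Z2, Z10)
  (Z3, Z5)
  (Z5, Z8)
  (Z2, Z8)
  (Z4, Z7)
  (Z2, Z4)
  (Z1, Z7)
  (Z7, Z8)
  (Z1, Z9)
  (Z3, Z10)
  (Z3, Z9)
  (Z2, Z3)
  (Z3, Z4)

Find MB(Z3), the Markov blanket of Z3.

{Z1, Z2, Z4, Z5, Z7, Z9, Z10}

Z3's parents: Z2.
Z3 has children Z4, Z5, Z7, Z9, Z10.
Other parents of Z3's children:
  Z4: Z2
  Z5: —
  Z7: Z1, Z4
  Z9: Z1
  Z10: Z2
MB(Z3) = {Z1, Z2, Z4, Z5, Z7, Z9, Z10}.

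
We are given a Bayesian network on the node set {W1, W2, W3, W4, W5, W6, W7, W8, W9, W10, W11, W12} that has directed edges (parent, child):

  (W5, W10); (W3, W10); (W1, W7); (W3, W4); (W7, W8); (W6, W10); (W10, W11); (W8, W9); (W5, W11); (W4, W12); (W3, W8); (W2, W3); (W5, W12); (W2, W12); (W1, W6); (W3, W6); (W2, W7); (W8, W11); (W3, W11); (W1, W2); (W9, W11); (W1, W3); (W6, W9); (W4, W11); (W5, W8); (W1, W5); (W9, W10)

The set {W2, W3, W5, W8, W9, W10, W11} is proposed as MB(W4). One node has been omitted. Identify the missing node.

Pa(W4) = {W3}.
W4's children: W11, W12.
For each child, the remaining parents (spouses of W4):
  W11 also has parents W3, W5, W8, W9, W10.
  W12 also has parents W2, W5.
MB(W4) = {W2, W3, W5, W8, W9, W10, W11, W12}.
Comparing with the claimed set, W12 is missing.

W12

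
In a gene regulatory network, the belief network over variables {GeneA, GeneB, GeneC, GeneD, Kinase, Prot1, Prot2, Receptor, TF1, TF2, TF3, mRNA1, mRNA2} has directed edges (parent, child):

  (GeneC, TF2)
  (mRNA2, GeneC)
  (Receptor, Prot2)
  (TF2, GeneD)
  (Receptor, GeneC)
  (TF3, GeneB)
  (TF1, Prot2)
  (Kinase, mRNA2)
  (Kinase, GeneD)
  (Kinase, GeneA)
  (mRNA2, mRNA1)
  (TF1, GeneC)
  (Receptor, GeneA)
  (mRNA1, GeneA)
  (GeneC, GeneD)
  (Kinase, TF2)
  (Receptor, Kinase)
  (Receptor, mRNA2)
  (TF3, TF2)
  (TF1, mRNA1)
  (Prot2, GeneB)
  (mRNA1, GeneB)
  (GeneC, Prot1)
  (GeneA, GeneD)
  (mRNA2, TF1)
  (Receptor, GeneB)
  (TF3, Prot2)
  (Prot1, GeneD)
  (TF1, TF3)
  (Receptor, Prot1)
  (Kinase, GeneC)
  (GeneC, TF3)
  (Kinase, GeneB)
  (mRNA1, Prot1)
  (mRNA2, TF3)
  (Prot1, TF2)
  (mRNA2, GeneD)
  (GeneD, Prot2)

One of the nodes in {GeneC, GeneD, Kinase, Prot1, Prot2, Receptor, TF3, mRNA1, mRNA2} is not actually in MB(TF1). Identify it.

Prot1

TF1 has parent mRNA2.
Ch(TF1) = {GeneC, Prot2, TF3, mRNA1}.
For each child, the remaining parents (spouses of TF1):
  parents(GeneC) \ {TF1} = {Kinase, Receptor, mRNA2}.
  TF3's other parents are GeneC, mRNA2.
  mRNA1's other parent is mRNA2.
  parents(Prot2) \ {TF1} = {GeneD, Receptor, TF3}.
MB(TF1) = {GeneC, GeneD, Kinase, Prot2, Receptor, TF3, mRNA1, mRNA2}.
Prot1 is neither a parent, child, nor co-parent of TF1, so it does not belong.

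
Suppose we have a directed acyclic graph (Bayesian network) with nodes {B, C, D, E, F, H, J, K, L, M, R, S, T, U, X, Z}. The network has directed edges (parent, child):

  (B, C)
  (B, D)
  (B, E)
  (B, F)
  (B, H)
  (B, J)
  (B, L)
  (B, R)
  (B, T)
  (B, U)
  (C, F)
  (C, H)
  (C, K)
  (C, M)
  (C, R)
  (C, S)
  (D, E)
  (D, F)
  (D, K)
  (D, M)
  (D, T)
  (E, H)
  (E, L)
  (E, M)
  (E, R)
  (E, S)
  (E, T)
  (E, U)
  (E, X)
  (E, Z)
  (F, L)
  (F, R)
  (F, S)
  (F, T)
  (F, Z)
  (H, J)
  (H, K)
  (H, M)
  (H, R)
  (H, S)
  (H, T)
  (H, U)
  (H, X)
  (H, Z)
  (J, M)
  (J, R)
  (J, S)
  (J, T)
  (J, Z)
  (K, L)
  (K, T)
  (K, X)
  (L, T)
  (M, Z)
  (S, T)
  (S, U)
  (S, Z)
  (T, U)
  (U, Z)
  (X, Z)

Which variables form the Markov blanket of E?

{B, C, D, F, H, J, K, L, M, R, S, T, U, X, Z}

Pa(E) = {B, D}.
E has children H, L, M, R, S, T, U, X, Z.
Co-parents of E (other parents of its children):
  H: B, C
  L: B, F, K
  M: C, D, H, J
  R: B, C, F, H, J
  S: C, F, H, J
  T: B, D, F, H, J, K, L, S
  U: B, H, S, T
  X: H, K
  Z: F, H, J, M, S, U, X
Union: {B, D} ∪ {H, L, M, R, S, T, U, X, Z} ∪ {B, C, D, F, H, J, K, L, M, S, T, U, X} = {B, C, D, F, H, J, K, L, M, R, S, T, U, X, Z}.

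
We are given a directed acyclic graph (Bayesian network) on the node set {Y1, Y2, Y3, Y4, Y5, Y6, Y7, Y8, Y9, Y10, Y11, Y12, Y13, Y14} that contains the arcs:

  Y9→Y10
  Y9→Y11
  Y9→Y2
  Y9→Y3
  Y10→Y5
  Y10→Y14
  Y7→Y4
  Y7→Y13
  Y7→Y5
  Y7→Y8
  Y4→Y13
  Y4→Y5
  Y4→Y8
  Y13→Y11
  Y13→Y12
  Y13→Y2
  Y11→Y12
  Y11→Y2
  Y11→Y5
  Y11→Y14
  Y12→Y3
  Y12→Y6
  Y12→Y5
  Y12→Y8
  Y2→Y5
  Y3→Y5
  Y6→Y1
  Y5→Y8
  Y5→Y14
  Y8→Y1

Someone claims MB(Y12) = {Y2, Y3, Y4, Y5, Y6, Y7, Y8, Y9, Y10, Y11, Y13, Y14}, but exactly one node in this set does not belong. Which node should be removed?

Parents of Y12: Y11, Y13.
Children of Y12: Y3, Y5, Y6, Y8.
Parents of each child, excluding Y12:
  Y3 also has parent Y9.
  Y6: no additional parents.
  parents(Y5) \ {Y12} = {Y2, Y3, Y4, Y7, Y10, Y11}.
  parents(Y8) \ {Y12} = {Y4, Y5, Y7}.
MB(Y12) = {Y2, Y3, Y4, Y5, Y6, Y7, Y8, Y9, Y10, Y11, Y13}.
Y14 is neither a parent, child, nor co-parent of Y12, so it does not belong.

Y14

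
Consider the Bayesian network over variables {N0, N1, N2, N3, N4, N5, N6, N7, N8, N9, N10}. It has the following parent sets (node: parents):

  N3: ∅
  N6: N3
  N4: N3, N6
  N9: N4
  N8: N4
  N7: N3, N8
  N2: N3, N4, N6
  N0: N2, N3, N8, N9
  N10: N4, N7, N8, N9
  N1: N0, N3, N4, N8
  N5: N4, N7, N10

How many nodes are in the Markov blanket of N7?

Recall MB(v) = parents ∪ children ∪ spouses, where spouses are the other parents of v's children.
Parents of N7: N3, N8.
N7's children: N5, N10.
Parents of each child, excluding N7:
  N10: N4, N8, N9
  N5: N4, N10
MB(N7) = {N3, N4, N5, N8, N9, N10}, which has 6 nodes.

6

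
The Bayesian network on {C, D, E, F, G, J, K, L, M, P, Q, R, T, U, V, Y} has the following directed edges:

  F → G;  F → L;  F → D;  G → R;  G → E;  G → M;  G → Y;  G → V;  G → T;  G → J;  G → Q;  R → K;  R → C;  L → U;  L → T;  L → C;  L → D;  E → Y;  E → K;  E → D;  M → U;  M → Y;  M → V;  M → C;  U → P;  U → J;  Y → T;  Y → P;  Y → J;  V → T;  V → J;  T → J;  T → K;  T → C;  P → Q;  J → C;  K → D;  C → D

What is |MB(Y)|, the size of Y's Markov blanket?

The Markov blanket of a node is its parents, its children, and the other parents of its children.
Parents of Y: E, G, M.
Children of Y: J, P, T.
Other parents of Y's children:
  T also has parents G, L, V.
  P's other parent is U.
  J also has parents G, T, U, V.
MB(Y) = {E, G, J, L, M, P, T, U, V}, which has 9 nodes.

9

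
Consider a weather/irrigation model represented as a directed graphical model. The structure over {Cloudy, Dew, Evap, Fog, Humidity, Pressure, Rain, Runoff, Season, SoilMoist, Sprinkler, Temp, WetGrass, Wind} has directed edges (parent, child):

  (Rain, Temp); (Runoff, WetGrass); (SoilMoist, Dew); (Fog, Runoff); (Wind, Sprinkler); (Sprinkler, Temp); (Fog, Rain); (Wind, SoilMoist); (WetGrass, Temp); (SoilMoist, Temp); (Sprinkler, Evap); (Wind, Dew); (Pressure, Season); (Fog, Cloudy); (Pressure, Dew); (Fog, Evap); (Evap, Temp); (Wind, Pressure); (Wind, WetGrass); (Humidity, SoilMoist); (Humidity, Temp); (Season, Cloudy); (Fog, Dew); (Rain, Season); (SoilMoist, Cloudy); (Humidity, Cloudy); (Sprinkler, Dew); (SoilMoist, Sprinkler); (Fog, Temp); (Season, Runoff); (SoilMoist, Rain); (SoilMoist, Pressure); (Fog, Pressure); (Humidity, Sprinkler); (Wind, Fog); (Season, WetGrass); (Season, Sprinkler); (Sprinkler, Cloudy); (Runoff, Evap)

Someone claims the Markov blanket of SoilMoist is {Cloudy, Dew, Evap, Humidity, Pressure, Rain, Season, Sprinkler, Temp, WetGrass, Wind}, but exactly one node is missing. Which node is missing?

Pa(SoilMoist) = {Humidity, Wind}.
SoilMoist has children Cloudy, Dew, Pressure, Rain, Sprinkler, Temp.
Other parents of SoilMoist's children:
  Pressure's other parents are Fog, Wind.
  Rain also has parent Fog.
  Sprinkler also has parents Humidity, Season, Wind.
  Dew also has parents Fog, Pressure, Sprinkler, Wind.
  Cloudy also has parents Fog, Humidity, Season, Sprinkler.
  Temp also has parents Evap, Fog, Humidity, Rain, Sprinkler, WetGrass.
MB(SoilMoist) = {Cloudy, Dew, Evap, Fog, Humidity, Pressure, Rain, Season, Sprinkler, Temp, WetGrass, Wind}.
Comparing with the claimed set, Fog is missing.

Fog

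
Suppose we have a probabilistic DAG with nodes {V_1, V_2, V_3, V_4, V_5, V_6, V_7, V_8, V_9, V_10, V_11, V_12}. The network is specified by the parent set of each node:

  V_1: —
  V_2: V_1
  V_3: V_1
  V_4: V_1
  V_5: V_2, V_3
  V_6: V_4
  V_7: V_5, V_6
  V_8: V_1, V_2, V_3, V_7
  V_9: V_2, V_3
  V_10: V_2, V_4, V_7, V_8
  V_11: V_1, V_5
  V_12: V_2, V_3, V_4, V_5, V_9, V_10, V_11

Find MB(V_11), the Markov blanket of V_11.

{V_1, V_2, V_3, V_4, V_5, V_9, V_10, V_12}

A node's Markov blanket = Pa ∪ Ch ∪ (parents of Ch other than the node itself).
V_11's parents: V_1, V_5.
V_11 has child V_12.
Other parents of V_11's children:
  V_12: V_2, V_3, V_4, V_5, V_9, V_10
Taking the union gives {V_1, V_2, V_3, V_4, V_5, V_9, V_10, V_12}.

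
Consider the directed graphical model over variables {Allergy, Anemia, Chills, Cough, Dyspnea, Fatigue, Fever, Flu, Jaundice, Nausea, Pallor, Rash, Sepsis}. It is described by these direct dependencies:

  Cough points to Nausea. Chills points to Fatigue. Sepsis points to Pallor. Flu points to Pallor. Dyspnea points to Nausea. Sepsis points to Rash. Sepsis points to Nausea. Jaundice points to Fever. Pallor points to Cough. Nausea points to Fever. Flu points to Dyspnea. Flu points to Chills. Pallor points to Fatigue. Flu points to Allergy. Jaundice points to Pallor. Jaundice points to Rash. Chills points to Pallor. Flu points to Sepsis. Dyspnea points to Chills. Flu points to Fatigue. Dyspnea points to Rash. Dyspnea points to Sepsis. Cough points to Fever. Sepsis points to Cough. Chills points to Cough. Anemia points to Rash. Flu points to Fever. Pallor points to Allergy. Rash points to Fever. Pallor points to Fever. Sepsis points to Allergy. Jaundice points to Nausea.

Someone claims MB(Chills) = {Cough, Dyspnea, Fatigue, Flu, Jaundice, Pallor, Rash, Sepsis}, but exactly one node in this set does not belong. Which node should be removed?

The Markov blanket of a node is its parents, its children, and the other parents of its children.
Chills's parents: Dyspnea, Flu.
Chills has children Cough, Fatigue, Pallor.
Co-parents of Chills (other parents of its children):
  Pallor: Flu, Jaundice, Sepsis
  Cough: Pallor, Sepsis
  Fatigue: Flu, Pallor
MB(Chills) = {Cough, Dyspnea, Fatigue, Flu, Jaundice, Pallor, Sepsis}.
Rash is neither a parent, child, nor co-parent of Chills, so it does not belong.

Rash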